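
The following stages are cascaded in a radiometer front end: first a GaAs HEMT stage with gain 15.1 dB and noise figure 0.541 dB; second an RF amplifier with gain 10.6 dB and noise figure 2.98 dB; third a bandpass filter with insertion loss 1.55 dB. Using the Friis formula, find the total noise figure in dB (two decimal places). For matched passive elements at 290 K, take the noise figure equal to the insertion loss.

Convert to linear (a loss of L dB is a gain of −L dB): F_i = 10^(NF_i/10), G_i = 10^(G_i,dB/10)
  Stage 1: F_1 = 10^(0.541/10) = 1.133, G_1 = 10^(15.1/10) = 32.36
  Stage 2: F_2 = 10^(2.98/10) = 1.986, G_2 = 10^(10.6/10) = 11.48
  Stage 3: F_3 = 10^(1.55/10) = 1.429, G_3 = 10^(−1.55/10) = 0.6998
Friis cascade:
  F = 1.133 + (1.986 − 1)/32.36 + (1.429 − 1)/371.5 = 1.164
NF = 10 log₁₀(1.164) = 0.66 dB

0.66 dB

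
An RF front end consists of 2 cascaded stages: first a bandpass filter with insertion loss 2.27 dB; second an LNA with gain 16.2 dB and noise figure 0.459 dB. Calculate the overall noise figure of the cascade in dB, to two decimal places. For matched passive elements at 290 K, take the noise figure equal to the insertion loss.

2.73 dB

Convert to linear (a loss of L dB is a gain of −L dB): F_i = 10^(NF_i/10), G_i = 10^(G_i,dB/10)
  Stage 1: F_1 = 10^(2.27/10) = 1.687, G_1 = 10^(−2.27/10) = 0.5929
  Stage 2: F_2 = 10^(0.459/10) = 1.111, G_2 = 10^(16.2/10) = 41.69
Friis cascade:
  F = 1.687 + (1.111 − 1)/0.5929 = 1.875
NF = 10 log₁₀(1.875) = 2.73 dB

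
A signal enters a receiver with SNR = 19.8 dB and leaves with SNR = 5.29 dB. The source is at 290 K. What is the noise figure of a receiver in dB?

14.51 dB

NF (dB) = SNR_in(dB) − SNR_out(dB) when the source is at T₀
NF = 19.8 − 5.29 = 14.51 dB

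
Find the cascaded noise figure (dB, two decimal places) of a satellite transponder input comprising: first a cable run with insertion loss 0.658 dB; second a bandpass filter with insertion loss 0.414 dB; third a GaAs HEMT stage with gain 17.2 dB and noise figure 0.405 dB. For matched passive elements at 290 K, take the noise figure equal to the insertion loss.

1.48 dB

Convert to linear (a loss of L dB is a gain of −L dB): F_i = 10^(NF_i/10), G_i = 10^(G_i,dB/10)
  Stage 1: F_1 = 10^(0.658/10) = 1.164, G_1 = 10^(−0.658/10) = 0.8594
  Stage 2: F_2 = 10^(0.414/10) = 1.100, G_2 = 10^(−0.414/10) = 0.9091
  Stage 3: F_3 = 10^(0.405/10) = 1.098, G_3 = 10^(17.2/10) = 52.48
Friis cascade:
  F = 1.164 + (1.100 − 1)/0.8594 + (1.098 − 1)/0.7813 = 1.405
NF = 10 log₁₀(1.405) = 1.48 dB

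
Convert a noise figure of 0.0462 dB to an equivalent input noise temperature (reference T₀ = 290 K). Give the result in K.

F = 10^(0.0462/10) = 1.01069
T_e = (F − 1)·T₀ = (1.01069 − 1) × 290 = 3.10 K

3.10 K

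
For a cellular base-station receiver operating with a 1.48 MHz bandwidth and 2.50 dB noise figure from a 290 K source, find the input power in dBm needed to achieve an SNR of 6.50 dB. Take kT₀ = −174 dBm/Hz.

Sensitivity = −174 + 10 log₁₀(B) + NF + SNR_min
= −174 + 61.7 + 2.50 + 6.50
= −103.30 dBm → −103.3 dBm

−103.3 dBm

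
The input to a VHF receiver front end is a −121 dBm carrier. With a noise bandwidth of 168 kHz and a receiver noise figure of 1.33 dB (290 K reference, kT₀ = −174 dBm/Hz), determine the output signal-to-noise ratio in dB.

−0.6 dB

Noise floor: N = −174 + 10 log₁₀(B) + NF
10 log₁₀(1.68×10⁵) = 52.25 dB
N = −174 + 52.25 + 1.33 = −120.42 dBm
SNR = P_sig − N = −121 − (−120.42) = −0.58 dB → −0.6 dB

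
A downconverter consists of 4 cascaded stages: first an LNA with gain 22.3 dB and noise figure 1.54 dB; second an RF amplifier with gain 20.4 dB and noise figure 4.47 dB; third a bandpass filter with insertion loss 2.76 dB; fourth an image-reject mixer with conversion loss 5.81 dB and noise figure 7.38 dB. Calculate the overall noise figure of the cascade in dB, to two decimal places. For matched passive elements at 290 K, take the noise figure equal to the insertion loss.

Convert to linear (a loss of L dB is a gain of −L dB): F_i = 10^(NF_i/10), G_i = 10^(G_i,dB/10)
  Stage 1: F_1 = 10^(1.54/10) = 1.426, G_1 = 10^(22.3/10) = 169.8
  Stage 2: F_2 = 10^(4.47/10) = 2.799, G_2 = 10^(20.4/10) = 109.6
  Stage 3: F_3 = 10^(2.76/10) = 1.888, G_3 = 10^(−2.76/10) = 0.5297
  Stage 4: F_4 = 10^(7.38/10) = 5.470, G_4 = 10^(−5.81/10) = 0.2624
Friis cascade:
  F = 1.426 + (2.799 − 1)/169.8 + (1.888 − 1)/1.862×10⁴ + (5.470 − 1)/9863 = 1.437
NF = 10 log₁₀(1.437) = 1.57 dB

1.57 dB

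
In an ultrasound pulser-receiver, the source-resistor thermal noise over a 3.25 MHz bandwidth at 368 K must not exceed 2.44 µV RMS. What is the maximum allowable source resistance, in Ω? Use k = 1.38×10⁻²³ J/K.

90.2 Ω

Johnson–Nyquist: V_n = √(4kTRB) ⇒ R = V_n² / (4kTB)
4kTB = 4 × 1.38×10⁻²³ × 368 × 3.25×10⁶ = 6.60×10⁻¹⁴
R = (2.44×10⁻⁶)² / 6.60×10⁻¹⁴ = 9.02×10¹ Ω = 90.2 Ω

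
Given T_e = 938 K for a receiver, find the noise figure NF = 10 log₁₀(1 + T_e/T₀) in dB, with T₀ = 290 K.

F = 1 + T_e/T₀ = 1 + 938/290 = 4.23448
NF = 10 log₁₀(4.23448) = 6.27 dB

6.27 dB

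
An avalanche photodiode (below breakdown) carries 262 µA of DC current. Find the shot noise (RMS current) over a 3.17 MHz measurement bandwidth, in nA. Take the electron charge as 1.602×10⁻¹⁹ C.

I_n = √(2qI·B)
2qI·B = 2 × 1.602×10⁻¹⁹ × 2.62×10⁻⁴ × 3.17×10⁶ = 2.66×10⁻¹⁶ A²
I_n = √(2.66×10⁻¹⁶) = 1.63×10⁻⁸ A = 16.3 nA

16.3 nA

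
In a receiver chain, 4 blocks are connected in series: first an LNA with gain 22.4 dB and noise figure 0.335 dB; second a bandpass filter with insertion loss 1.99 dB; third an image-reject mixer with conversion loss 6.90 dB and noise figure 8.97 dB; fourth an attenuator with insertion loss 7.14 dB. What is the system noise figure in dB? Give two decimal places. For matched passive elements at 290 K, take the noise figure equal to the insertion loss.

1.25 dB

Convert to linear (a loss of L dB is a gain of −L dB): F_i = 10^(NF_i/10), G_i = 10^(G_i,dB/10)
  Stage 1: F_1 = 10^(0.335/10) = 1.080, G_1 = 10^(22.4/10) = 173.8
  Stage 2: F_2 = 10^(1.99/10) = 1.581, G_2 = 10^(−1.99/10) = 0.6324
  Stage 3: F_3 = 10^(8.97/10) = 7.889, G_3 = 10^(−6.90/10) = 0.2042
  Stage 4: F_4 = 10^(7.14/10) = 5.176, G_4 = 10^(−7.14/10) = 0.1932
Friis cascade:
  F = 1.080 + (1.581 − 1)/173.8 + (7.889 − 1)/109.9 + (5.176 − 1)/22.44 = 1.332
NF = 10 log₁₀(1.332) = 1.25 dB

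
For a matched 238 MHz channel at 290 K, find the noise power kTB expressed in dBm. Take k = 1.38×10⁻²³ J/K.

P_n = kTB = 1.38×10⁻²³ × 290 × 2.38×10⁸ = 9.52×10⁻¹³ W
In dBm: 10 log₁₀(9.52×10⁻¹³ / 10⁻³) = −90.2 dBm

−90.2 dBm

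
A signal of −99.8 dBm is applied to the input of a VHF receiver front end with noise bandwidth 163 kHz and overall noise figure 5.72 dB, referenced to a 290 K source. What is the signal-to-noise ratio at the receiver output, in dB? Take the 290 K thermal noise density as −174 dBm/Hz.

16.4 dB

Noise floor: N = −174 + 10 log₁₀(B) + NF
10 log₁₀(1.63×10⁵) = 52.12 dB
N = −174 + 52.12 + 5.72 = −116.16 dBm
SNR = P_sig − N = −99.8 − (−116.16) = 16.36 dB → 16.4 dB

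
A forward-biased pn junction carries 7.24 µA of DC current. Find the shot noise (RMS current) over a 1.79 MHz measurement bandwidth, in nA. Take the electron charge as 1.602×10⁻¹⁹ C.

2.04 nA

I_n = √(2qI·B)
2qI·B = 2 × 1.602×10⁻¹⁹ × 7.24×10⁻⁶ × 1.79×10⁶ = 4.15×10⁻¹⁸ A²
I_n = √(4.15×10⁻¹⁸) = 2.04×10⁻⁹ A = 2.04 nA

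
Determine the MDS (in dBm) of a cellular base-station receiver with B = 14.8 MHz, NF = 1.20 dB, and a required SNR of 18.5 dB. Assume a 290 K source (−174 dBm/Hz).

−82.6 dBm

Sensitivity = −174 + 10 log₁₀(B) + NF + SNR_min
= −174 + 71.7 + 1.20 + 18.5
= −82.60 dBm → −82.6 dBm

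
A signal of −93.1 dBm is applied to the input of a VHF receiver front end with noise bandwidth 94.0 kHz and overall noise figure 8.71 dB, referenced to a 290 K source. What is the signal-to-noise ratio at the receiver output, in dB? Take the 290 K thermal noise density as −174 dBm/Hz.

Noise floor: N = −174 + 10 log₁₀(B) + NF
10 log₁₀(9.40×10⁴) = 49.73 dB
N = −174 + 49.73 + 8.71 = −115.56 dBm
SNR = P_sig − N = −93.1 − (−115.56) = 22.46 dB → 22.5 dB

22.5 dB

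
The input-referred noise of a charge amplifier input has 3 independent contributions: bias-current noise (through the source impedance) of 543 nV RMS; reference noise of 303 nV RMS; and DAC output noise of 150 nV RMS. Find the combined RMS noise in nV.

Uncorrelated sources add in power (mean-square): V_tot = √(ΣV_i²)
V_tot = √[(5.43×10⁻⁷)² + (3.03×10⁻⁷)² + (1.50×10⁻⁷)²] = 6.40×10⁻⁷ V = 640 nV

640 nV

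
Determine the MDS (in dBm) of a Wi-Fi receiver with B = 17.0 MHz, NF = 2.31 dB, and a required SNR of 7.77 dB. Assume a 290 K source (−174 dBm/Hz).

−91.6 dBm

Sensitivity = −174 + 10 log₁₀(B) + NF + SNR_min
= −174 + 72.3 + 2.31 + 7.77
= −91.62 dBm → −91.6 dBm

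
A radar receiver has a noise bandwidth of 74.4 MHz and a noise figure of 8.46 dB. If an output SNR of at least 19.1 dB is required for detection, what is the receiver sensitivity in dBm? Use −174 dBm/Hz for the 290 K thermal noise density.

−67.7 dBm

Sensitivity = −174 + 10 log₁₀(B) + NF + SNR_min
= −174 + 78.72 + 8.46 + 19.1
= −67.72 dBm → −67.7 dBm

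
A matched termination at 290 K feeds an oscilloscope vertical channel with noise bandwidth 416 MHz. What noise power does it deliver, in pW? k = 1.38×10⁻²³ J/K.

1.66 pW

P_n = kTB = 1.38×10⁻²³ × 290 × 4.16×10⁸ = 1.66×10⁻¹² W = 1.66 pW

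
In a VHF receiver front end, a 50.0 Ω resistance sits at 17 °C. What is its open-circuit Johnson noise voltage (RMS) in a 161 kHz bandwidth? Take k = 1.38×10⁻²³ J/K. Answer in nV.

T = 17 °C + 273.15 = 290.15 K
V_n = √(4kTRB)
4kTRB = 4 × 1.38×10⁻²³ × 290.15 × 5.00×10¹ × 1.61×10⁵ = 1.29×10⁻¹³ V²
V_n = √(1.29×10⁻¹³) = 3.59×10⁻⁷ V = 359 nV

359 nV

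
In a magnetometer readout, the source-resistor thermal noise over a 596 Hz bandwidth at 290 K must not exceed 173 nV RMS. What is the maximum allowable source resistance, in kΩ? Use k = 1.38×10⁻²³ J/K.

3.14 kΩ

Johnson–Nyquist: V_n = √(4kTRB) ⇒ R = V_n² / (4kTB)
4kTB = 4 × 1.38×10⁻²³ × 290 × 5.96×10² = 9.54×10⁻¹⁸
R = (1.73×10⁻⁷)² / 9.54×10⁻¹⁸ = 3.14×10³ Ω = 3.14 kΩ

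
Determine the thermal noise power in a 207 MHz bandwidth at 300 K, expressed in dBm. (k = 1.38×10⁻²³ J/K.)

−90.7 dBm

P_n = kTB = 1.38×10⁻²³ × 300 × 2.07×10⁸ = 8.57×10⁻¹³ W
In dBm: 10 log₁₀(8.57×10⁻¹³ / 10⁻³) = −90.7 dBm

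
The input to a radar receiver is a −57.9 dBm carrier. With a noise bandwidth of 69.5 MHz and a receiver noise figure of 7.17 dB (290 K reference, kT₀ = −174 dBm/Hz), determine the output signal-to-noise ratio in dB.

30.5 dB

Noise floor: N = −174 + 10 log₁₀(B) + NF
10 log₁₀(6.95×10⁷) = 78.42 dB
N = −174 + 78.42 + 7.17 = −88.41 dBm
SNR = P_sig − N = −57.9 − (−88.41) = 30.51 dB → 30.5 dB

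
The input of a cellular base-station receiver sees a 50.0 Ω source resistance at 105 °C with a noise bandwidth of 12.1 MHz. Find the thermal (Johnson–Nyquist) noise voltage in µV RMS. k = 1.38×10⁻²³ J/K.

T = 105 °C + 273.15 = 378.15 K
V_n = √(4kTRB)
4kTRB = 4 × 1.38×10⁻²³ × 378.15 × 5.00×10¹ × 1.21×10⁷ = 1.26×10⁻¹¹ V²
V_n = √(1.26×10⁻¹¹) = 3.55×10⁻⁶ V = 3.55 µV

3.55 µV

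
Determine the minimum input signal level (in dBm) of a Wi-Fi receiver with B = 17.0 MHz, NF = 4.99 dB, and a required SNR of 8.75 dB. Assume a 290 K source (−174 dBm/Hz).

Sensitivity = −174 + 10 log₁₀(B) + NF + SNR_min
= −174 + 72.3 + 4.99 + 8.75
= −87.96 dBm → −88.0 dBm

−88.0 dBm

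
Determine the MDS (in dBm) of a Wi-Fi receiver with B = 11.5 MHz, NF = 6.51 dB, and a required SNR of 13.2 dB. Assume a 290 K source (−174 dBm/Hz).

−83.7 dBm

Sensitivity = −174 + 10 log₁₀(B) + NF + SNR_min
= −174 + 70.61 + 6.51 + 13.2
= −83.68 dBm → −83.7 dBm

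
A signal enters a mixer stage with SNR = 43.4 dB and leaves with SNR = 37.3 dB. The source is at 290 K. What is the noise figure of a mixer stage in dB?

6.1 dB

NF (dB) = SNR_in(dB) − SNR_out(dB) when the source is at T₀
NF = 43.4 − 37.3 = 6.1 dB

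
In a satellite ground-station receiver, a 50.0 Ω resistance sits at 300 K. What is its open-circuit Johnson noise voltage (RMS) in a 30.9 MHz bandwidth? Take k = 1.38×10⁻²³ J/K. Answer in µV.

5.06 µV

V_n = √(4kTRB)
4kTRB = 4 × 1.38×10⁻²³ × 300 × 5.00×10¹ × 3.09×10⁷ = 2.56×10⁻¹¹ V²
V_n = √(2.56×10⁻¹¹) = 5.06×10⁻⁶ V = 5.06 µV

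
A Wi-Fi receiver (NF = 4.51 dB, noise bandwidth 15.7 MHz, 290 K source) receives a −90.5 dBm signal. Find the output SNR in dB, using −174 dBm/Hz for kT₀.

7.0 dB

Noise floor: N = −174 + 10 log₁₀(B) + NF
10 log₁₀(1.57×10⁷) = 71.96 dB
N = −174 + 71.96 + 4.51 = −97.53 dBm
SNR = P_sig − N = −90.5 − (−97.53) = 7.03 dB → 7.0 dB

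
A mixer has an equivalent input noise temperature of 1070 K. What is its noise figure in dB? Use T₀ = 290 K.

F = 1 + T_e/T₀ = 1 + 1070/290 = 4.68966
NF = 10 log₁₀(4.68966) = 6.71 dB

6.71 dB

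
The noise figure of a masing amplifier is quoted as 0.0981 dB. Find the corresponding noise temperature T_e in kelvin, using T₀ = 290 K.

F = 10^(0.0981/10) = 1.02285
T_e = (F − 1)·T₀ = (1.02285 − 1) × 290 = 6.63 K

6.63 K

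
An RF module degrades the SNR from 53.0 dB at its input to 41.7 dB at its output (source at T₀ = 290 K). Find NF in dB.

11.3 dB

NF (dB) = SNR_in(dB) − SNR_out(dB) when the source is at T₀
NF = 53.0 − 41.7 = 11.3 dB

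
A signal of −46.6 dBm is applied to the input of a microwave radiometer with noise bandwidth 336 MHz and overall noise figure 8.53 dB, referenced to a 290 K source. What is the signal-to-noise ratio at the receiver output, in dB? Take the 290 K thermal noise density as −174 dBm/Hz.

Noise floor: N = −174 + 10 log₁₀(B) + NF
10 log₁₀(3.36×10⁸) = 85.26 dB
N = −174 + 85.26 + 8.53 = −80.21 dBm
SNR = P_sig − N = −46.6 − (−80.21) = 33.61 dB → 33.6 dB

33.6 dB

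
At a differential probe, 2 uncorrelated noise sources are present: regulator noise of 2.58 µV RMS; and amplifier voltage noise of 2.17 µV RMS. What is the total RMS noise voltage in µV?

Uncorrelated sources add in power (mean-square): V_tot = √(ΣV_i²)
V_tot = √[(2.58×10⁻⁶)² + (2.17×10⁻⁶)²] = 3.37×10⁻⁶ V = 3.37 µV

3.37 µV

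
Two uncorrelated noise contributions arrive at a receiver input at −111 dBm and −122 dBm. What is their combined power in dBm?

−110.7 dBm

Convert to linear, add, convert back:
P₁ = 7.94×10⁻¹⁵ W, P₂ = 6.31×10⁻¹⁶ W
P_tot = 8.57×10⁻¹⁵ W → 10 log₁₀(P_tot / 10⁻³) = −110.7 dBm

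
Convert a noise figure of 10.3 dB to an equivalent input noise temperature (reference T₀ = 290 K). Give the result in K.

F = 10^(10.3/10) = 10.7152
T_e = (F − 1)·T₀ = (10.7152 − 1) × 290 = 2817 K

2817 K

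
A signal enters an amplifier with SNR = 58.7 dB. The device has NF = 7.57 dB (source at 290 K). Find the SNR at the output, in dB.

By definition F = SNR_in/SNR_out, so in dB: SNR_out = SNR_in − NF
SNR_out = 58.7 − 7.57 = 51.13 dB

51.13 dB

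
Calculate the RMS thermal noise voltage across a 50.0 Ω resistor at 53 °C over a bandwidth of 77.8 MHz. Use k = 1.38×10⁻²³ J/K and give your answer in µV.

8.37 µV

T = 53 °C + 273.15 = 326.15 K
V_n = √(4kTRB)
4kTRB = 4 × 1.38×10⁻²³ × 326.15 × 5.00×10¹ × 7.78×10⁷ = 7.00×10⁻¹¹ V²
V_n = √(7.00×10⁻¹¹) = 8.37×10⁻⁶ V = 8.37 µV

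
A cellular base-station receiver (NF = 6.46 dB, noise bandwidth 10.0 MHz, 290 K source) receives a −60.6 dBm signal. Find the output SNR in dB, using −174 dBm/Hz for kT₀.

36.9 dB

Noise floor: N = −174 + 10 log₁₀(B) + NF
10 log₁₀(1.00×10⁷) = 70 dB
N = −174 + 70 + 6.46 = −97.54 dBm
SNR = P_sig − N = −60.6 − (−97.54) = 36.94 dB → 36.9 dB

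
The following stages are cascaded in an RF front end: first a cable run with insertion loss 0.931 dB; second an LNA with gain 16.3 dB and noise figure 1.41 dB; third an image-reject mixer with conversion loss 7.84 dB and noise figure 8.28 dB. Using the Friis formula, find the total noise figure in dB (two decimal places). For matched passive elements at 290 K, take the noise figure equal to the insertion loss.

Convert to linear (a loss of L dB is a gain of −L dB): F_i = 10^(NF_i/10), G_i = 10^(G_i,dB/10)
  Stage 1: F_1 = 10^(0.931/10) = 1.239, G_1 = 10^(−0.931/10) = 0.8070
  Stage 2: F_2 = 10^(1.41/10) = 1.384, G_2 = 10^(16.3/10) = 42.66
  Stage 3: F_3 = 10^(8.28/10) = 6.730, G_3 = 10^(−7.84/10) = 0.1644
Friis cascade:
  F = 1.239 + (1.384 − 1)/0.8070 + (6.730 − 1)/34.43 = 1.881
NF = 10 log₁₀(1.881) = 2.74 dB

2.74 dB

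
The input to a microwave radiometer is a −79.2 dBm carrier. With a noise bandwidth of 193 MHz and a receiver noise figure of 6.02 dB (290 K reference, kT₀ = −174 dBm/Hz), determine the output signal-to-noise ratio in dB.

5.9 dB

Noise floor: N = −174 + 10 log₁₀(B) + NF
10 log₁₀(1.93×10⁸) = 82.86 dB
N = −174 + 82.86 + 6.02 = −85.12 dBm
SNR = P_sig − N = −79.2 − (−85.12) = 5.92 dB → 5.9 dB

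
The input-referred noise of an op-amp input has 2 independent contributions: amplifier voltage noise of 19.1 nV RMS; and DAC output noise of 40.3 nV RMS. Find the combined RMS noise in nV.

Uncorrelated sources add in power (mean-square): V_tot = √(ΣV_i²)
V_tot = √[(1.91×10⁻⁸)² + (4.03×10⁻⁸)²] = 4.46×10⁻⁸ V = 44.6 nV

44.6 nV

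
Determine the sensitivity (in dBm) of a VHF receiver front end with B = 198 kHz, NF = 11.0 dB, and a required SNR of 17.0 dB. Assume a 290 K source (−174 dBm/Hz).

Sensitivity = −174 + 10 log₁₀(B) + NF + SNR_min
= −174 + 52.97 + 11.0 + 17.0
= −93.03 dBm → −93.0 dBm

−93.0 dBm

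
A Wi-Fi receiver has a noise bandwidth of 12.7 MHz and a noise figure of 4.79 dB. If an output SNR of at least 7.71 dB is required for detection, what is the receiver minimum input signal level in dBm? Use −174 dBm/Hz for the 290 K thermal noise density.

−90.5 dBm

Sensitivity = −174 + 10 log₁₀(B) + NF + SNR_min
= −174 + 71.04 + 4.79 + 7.71
= −90.46 dBm → −90.5 dBm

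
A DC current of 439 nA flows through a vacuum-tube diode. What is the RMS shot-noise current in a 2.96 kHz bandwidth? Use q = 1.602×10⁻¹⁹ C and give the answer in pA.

20.4 pA

I_n = √(2qI·B)
2qI·B = 2 × 1.602×10⁻¹⁹ × 4.39×10⁻⁷ × 2.96×10³ = 4.16×10⁻²² A²
I_n = √(4.16×10⁻²²) = 2.04×10⁻¹¹ A = 20.4 pA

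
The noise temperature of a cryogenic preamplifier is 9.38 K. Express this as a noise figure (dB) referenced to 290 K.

F = 1 + T_e/T₀ = 1 + 9.38/290 = 1.03234
NF = 10 log₁₀(1.03234) = 0.138 dB

0.138 dB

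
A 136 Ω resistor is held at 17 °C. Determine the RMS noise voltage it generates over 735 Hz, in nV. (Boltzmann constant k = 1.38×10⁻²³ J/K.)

40.0 nV

T = 17 °C + 273.15 = 290.15 K
V_n = √(4kTRB)
4kTRB = 4 × 1.38×10⁻²³ × 290.15 × 1.36×10² × 7.35×10² = 1.60×10⁻¹⁵ V²
V_n = √(1.60×10⁻¹⁵) = 4.00×10⁻⁸ V = 40.0 nV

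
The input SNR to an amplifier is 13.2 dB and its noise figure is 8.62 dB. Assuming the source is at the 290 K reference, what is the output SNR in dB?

By definition F = SNR_in/SNR_out, so in dB: SNR_out = SNR_in − NF
SNR_out = 13.2 − 8.62 = 4.58 dB

4.58 dB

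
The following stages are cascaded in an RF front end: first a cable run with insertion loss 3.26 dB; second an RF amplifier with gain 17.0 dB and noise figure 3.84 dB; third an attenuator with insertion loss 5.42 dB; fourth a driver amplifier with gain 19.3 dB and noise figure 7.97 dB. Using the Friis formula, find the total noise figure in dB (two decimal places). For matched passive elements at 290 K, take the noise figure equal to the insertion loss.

Convert to linear (a loss of L dB is a gain of −L dB): F_i = 10^(NF_i/10), G_i = 10^(G_i,dB/10)
  Stage 1: F_1 = 10^(3.26/10) = 2.118, G_1 = 10^(−3.26/10) = 0.4721
  Stage 2: F_2 = 10^(3.84/10) = 2.421, G_2 = 10^(17.0/10) = 50.12
  Stage 3: F_3 = 10^(5.42/10) = 3.483, G_3 = 10^(−5.42/10) = 0.2871
  Stage 4: F_4 = 10^(7.97/10) = 6.266, G_4 = 10^(19.3/10) = 85.11
Friis cascade:
  F = 2.118 + (2.421 − 1)/0.4721 + (3.483 − 1)/23.66 + (6.266 − 1)/6.792 = 6.009
NF = 10 log₁₀(6.009) = 7.79 dB

7.79 dB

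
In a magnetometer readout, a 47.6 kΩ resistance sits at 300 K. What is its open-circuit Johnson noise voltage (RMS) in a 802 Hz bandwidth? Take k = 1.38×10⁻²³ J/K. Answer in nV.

V_n = √(4kTRB)
4kTRB = 4 × 1.38×10⁻²³ × 300 × 4.76×10⁴ × 8.02×10² = 6.32×10⁻¹³ V²
V_n = √(6.32×10⁻¹³) = 7.95×10⁻⁷ V = 795 nV

795 nV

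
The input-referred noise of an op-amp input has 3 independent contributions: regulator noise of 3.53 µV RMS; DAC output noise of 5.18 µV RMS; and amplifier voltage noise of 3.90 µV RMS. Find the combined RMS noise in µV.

Uncorrelated sources add in power (mean-square): V_tot = √(ΣV_i²)
V_tot = √[(3.53×10⁻⁶)² + (5.18×10⁻⁶)² + (3.90×10⁻⁶)²] = 7.38×10⁻⁶ V = 7.38 µV

7.38 µV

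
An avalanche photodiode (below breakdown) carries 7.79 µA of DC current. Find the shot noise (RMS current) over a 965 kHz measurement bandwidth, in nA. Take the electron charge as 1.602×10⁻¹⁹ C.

1.55 nA

I_n = √(2qI·B)
2qI·B = 2 × 1.602×10⁻¹⁹ × 7.79×10⁻⁶ × 9.65×10⁵ = 2.41×10⁻¹⁸ A²
I_n = √(2.41×10⁻¹⁸) = 1.55×10⁻⁹ A = 1.55 nA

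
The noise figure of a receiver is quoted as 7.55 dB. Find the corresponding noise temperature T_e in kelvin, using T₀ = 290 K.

F = 10^(7.55/10) = 5.68853
T_e = (F − 1)·T₀ = (5.68853 − 1) × 290 = 1360 K

1360 K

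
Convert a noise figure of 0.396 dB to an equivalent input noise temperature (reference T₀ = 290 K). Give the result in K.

F = 10^(0.396/10) = 1.09547
T_e = (F − 1)·T₀ = (1.09547 − 1) × 290 = 27.7 K

27.7 K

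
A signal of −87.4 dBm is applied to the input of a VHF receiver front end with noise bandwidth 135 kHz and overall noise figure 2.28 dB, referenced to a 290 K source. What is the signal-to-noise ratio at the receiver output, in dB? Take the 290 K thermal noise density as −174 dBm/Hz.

Noise floor: N = −174 + 10 log₁₀(B) + NF
10 log₁₀(1.35×10⁵) = 51.3 dB
N = −174 + 51.3 + 2.28 = −120.42 dBm
SNR = P_sig − N = −87.4 − (−120.42) = 33.02 dB → 33.0 dB

33.0 dB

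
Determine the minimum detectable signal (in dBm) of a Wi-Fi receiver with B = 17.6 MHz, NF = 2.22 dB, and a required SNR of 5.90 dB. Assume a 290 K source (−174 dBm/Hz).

−93.4 dBm

Sensitivity = −174 + 10 log₁₀(B) + NF + SNR_min
= −174 + 72.46 + 2.22 + 5.90
= −93.42 dBm → −93.4 dBm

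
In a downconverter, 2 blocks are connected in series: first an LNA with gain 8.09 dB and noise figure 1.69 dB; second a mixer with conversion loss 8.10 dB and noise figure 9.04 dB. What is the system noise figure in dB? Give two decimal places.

4.09 dB

Convert to linear (a loss of L dB is a gain of −L dB): F_i = 10^(NF_i/10), G_i = 10^(G_i,dB/10)
  Stage 1: F_1 = 10^(1.69/10) = 1.476, G_1 = 10^(8.09/10) = 6.442
  Stage 2: F_2 = 10^(9.04/10) = 8.017, G_2 = 10^(−8.10/10) = 0.1549
Friis cascade:
  F = 1.476 + (8.017 − 1)/6.442 = 2.565
NF = 10 log₁₀(2.565) = 4.09 dB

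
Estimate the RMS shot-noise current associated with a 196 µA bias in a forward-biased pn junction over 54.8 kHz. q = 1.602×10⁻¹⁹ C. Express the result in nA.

1.86 nA

I_n = √(2qI·B)
2qI·B = 2 × 1.602×10⁻¹⁹ × 1.96×10⁻⁴ × 5.48×10⁴ = 3.44×10⁻¹⁸ A²
I_n = √(3.44×10⁻¹⁸) = 1.86×10⁻⁹ A = 1.86 nA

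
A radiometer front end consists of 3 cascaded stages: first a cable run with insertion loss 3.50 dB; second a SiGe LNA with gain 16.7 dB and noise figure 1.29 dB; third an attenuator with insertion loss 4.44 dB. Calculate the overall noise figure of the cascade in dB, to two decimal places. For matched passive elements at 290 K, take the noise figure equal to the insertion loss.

Convert to linear (a loss of L dB is a gain of −L dB): F_i = 10^(NF_i/10), G_i = 10^(G_i,dB/10)
  Stage 1: F_1 = 10^(3.50/10) = 2.239, G_1 = 10^(−3.50/10) = 0.4467
  Stage 2: F_2 = 10^(1.29/10) = 1.346, G_2 = 10^(16.7/10) = 46.77
  Stage 3: F_3 = 10^(4.44/10) = 2.780, G_3 = 10^(−4.44/10) = 0.3597
Friis cascade:
  F = 2.239 + (1.346 − 1)/0.4467 + (2.780 − 1)/20.89 = 3.098
NF = 10 log₁₀(3.098) = 4.91 dB

4.91 dB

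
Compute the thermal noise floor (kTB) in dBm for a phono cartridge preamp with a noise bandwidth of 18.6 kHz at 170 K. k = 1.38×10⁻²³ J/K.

P_n = kTB = 1.38×10⁻²³ × 170 × 1.86×10⁴ = 4.36×10⁻¹⁷ W
In dBm: 10 log₁₀(4.36×10⁻¹⁷ / 10⁻³) = −133.6 dBm

−133.6 dBm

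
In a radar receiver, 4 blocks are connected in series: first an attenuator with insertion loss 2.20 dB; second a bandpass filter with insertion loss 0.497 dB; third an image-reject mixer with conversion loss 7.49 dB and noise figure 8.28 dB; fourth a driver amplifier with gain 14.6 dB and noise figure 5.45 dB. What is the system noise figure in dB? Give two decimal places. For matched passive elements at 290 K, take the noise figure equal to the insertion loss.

15.88 dB

Convert to linear (a loss of L dB is a gain of −L dB): F_i = 10^(NF_i/10), G_i = 10^(G_i,dB/10)
  Stage 1: F_1 = 10^(2.20/10) = 1.660, G_1 = 10^(−2.20/10) = 0.6026
  Stage 2: F_2 = 10^(0.497/10) = 1.121, G_2 = 10^(−0.497/10) = 0.8919
  Stage 3: F_3 = 10^(8.28/10) = 6.730, G_3 = 10^(−7.49/10) = 0.1782
  Stage 4: F_4 = 10^(5.45/10) = 3.508, G_4 = 10^(14.6/10) = 28.84
Friis cascade:
  F = 1.660 + (1.121 − 1)/0.6026 + (6.730 − 1)/0.5374 + (3.508 − 1)/0.09579 = 38.70
NF = 10 log₁₀(38.70) = 15.88 dB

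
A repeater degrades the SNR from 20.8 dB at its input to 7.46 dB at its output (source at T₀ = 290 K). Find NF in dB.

13.34 dB

NF (dB) = SNR_in(dB) − SNR_out(dB) when the source is at T₀
NF = 20.8 − 7.46 = 13.34 dB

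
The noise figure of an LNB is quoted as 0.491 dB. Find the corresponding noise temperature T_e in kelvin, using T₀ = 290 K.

F = 10^(0.491/10) = 1.1197
T_e = (F − 1)·T₀ = (1.1197 − 1) × 290 = 34.7 K

34.7 K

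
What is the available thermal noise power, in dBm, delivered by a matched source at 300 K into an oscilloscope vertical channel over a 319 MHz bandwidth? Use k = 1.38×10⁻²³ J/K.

P_n = kTB = 1.38×10⁻²³ × 300 × 3.19×10⁸ = 1.32×10⁻¹² W
In dBm: 10 log₁₀(1.32×10⁻¹² / 10⁻³) = −88.8 dBm

−88.8 dBm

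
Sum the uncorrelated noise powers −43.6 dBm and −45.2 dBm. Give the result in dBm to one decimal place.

Convert to linear, add, convert back:
P₁ = 4.37×10⁻⁸ W, P₂ = 3.02×10⁻⁸ W
P_tot = 7.39×10⁻⁸ W → 10 log₁₀(P_tot / 10⁻³) = −41.3 dBm

−41.3 dBm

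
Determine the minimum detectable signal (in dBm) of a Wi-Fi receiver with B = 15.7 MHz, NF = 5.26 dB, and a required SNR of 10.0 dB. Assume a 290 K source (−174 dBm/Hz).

Sensitivity = −174 + 10 log₁₀(B) + NF + SNR_min
= −174 + 71.96 + 5.26 + 10.0
= −86.78 dBm → −86.8 dBm

−86.8 dBm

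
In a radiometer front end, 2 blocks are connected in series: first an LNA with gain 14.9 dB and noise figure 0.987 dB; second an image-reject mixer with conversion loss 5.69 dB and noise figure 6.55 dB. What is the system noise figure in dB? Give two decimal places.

Convert to linear (a loss of L dB is a gain of −L dB): F_i = 10^(NF_i/10), G_i = 10^(G_i,dB/10)
  Stage 1: F_1 = 10^(0.987/10) = 1.255, G_1 = 10^(14.9/10) = 30.90
  Stage 2: F_2 = 10^(6.55/10) = 4.519, G_2 = 10^(−5.69/10) = 0.2698
Friis cascade:
  F = 1.255 + (4.519 − 1)/30.90 = 1.369
NF = 10 log₁₀(1.369) = 1.36 dB

1.36 dB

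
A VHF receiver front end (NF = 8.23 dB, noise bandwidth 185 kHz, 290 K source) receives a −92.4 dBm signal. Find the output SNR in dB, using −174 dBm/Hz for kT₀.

Noise floor: N = −174 + 10 log₁₀(B) + NF
10 log₁₀(1.85×10⁵) = 52.67 dB
N = −174 + 52.67 + 8.23 = −113.10 dBm
SNR = P_sig − N = −92.4 − (−113.10) = 20.70 dB → 20.7 dB

20.7 dB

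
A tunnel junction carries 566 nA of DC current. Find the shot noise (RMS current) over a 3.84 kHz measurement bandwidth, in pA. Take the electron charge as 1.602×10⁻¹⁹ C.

I_n = √(2qI·B)
2qI·B = 2 × 1.602×10⁻¹⁹ × 5.66×10⁻⁷ × 3.84×10³ = 6.96×10⁻²² A²
I_n = √(6.96×10⁻²²) = 2.64×10⁻¹¹ A = 26.4 pA

26.4 pA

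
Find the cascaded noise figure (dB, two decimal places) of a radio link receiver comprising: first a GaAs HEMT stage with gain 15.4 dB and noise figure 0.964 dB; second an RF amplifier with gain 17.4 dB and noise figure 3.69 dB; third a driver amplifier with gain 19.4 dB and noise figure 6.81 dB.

Convert to linear (a loss of L dB is a gain of −L dB): F_i = 10^(NF_i/10), G_i = 10^(G_i,dB/10)
  Stage 1: F_1 = 10^(0.964/10) = 1.249, G_1 = 10^(15.4/10) = 34.67
  Stage 2: F_2 = 10^(3.69/10) = 2.339, G_2 = 10^(17.4/10) = 54.95
  Stage 3: F_3 = 10^(6.81/10) = 4.797, G_3 = 10^(19.4/10) = 87.10
Friis cascade:
  F = 1.249 + (2.339 − 1)/34.67 + (4.797 − 1)/1905 = 1.289
NF = 10 log₁₀(1.289) = 1.10 dB

1.10 dB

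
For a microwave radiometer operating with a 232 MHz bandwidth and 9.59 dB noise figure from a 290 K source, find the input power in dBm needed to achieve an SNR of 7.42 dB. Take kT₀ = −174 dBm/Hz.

Sensitivity = −174 + 10 log₁₀(B) + NF + SNR_min
= −174 + 83.65 + 9.59 + 7.42
= −73.34 dBm → −73.3 dBm

−73.3 dBm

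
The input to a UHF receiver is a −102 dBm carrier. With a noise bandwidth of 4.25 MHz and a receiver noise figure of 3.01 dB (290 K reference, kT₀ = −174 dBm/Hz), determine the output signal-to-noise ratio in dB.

Noise floor: N = −174 + 10 log₁₀(B) + NF
10 log₁₀(4.25×10⁶) = 66.28 dB
N = −174 + 66.28 + 3.01 = −104.71 dBm
SNR = P_sig − N = −102 − (−104.71) = 2.71 dB → 2.7 dB

2.7 dB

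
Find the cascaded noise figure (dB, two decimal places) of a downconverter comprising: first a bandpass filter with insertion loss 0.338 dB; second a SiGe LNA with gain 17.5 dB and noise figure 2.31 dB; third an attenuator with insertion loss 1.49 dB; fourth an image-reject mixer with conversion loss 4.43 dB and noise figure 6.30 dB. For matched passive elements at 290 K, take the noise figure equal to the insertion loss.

Convert to linear (a loss of L dB is a gain of −L dB): F_i = 10^(NF_i/10), G_i = 10^(G_i,dB/10)
  Stage 1: F_1 = 10^(0.338/10) = 1.081, G_1 = 10^(−0.338/10) = 0.9251
  Stage 2: F_2 = 10^(2.31/10) = 1.702, G_2 = 10^(17.5/10) = 56.23
  Stage 3: F_3 = 10^(1.49/10) = 1.409, G_3 = 10^(−1.49/10) = 0.7096
  Stage 4: F_4 = 10^(6.30/10) = 4.266, G_4 = 10^(−4.43/10) = 0.3606
Friis cascade:
  F = 1.081 + (1.702 − 1)/0.9251 + (1.409 − 1)/52.02 + (4.266 − 1)/36.91 = 1.936
NF = 10 log₁₀(1.936) = 2.87 dB

2.87 dB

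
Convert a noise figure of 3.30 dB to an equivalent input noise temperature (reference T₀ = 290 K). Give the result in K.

330 K

F = 10^(3.30/10) = 2.13796
T_e = (F − 1)·T₀ = (2.13796 − 1) × 290 = 330 K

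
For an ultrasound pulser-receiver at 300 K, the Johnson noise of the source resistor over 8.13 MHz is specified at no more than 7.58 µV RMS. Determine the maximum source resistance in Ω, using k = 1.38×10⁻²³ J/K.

427 Ω

Johnson–Nyquist: V_n = √(4kTRB) ⇒ R = V_n² / (4kTB)
4kTB = 4 × 1.38×10⁻²³ × 300 × 8.13×10⁶ = 1.35×10⁻¹³
R = (7.58×10⁻⁶)² / 1.35×10⁻¹³ = 4.27×10² Ω = 427 Ω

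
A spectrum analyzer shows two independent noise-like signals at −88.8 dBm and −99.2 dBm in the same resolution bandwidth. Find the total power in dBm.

Convert to linear, add, convert back:
P₁ = 1.32×10⁻¹² W, P₂ = 1.20×10⁻¹³ W
P_tot = 1.44×10⁻¹² W → 10 log₁₀(P_tot / 10⁻³) = −88.4 dBm

−88.4 dBm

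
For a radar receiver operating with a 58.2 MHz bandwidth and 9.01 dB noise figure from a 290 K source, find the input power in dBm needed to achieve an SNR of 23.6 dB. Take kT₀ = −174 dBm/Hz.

Sensitivity = −174 + 10 log₁₀(B) + NF + SNR_min
= −174 + 77.65 + 9.01 + 23.6
= −63.74 dBm → −63.7 dBm

−63.7 dBm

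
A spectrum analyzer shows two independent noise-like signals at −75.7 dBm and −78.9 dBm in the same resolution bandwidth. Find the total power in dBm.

Convert to linear, add, convert back:
P₁ = 2.69×10⁻¹¹ W, P₂ = 1.29×10⁻¹¹ W
P_tot = 3.98×10⁻¹¹ W → 10 log₁₀(P_tot / 10⁻³) = −74.0 dBm

−74.0 dBm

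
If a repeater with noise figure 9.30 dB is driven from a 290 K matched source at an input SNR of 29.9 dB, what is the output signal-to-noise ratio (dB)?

By definition F = SNR_in/SNR_out, so in dB: SNR_out = SNR_in − NF
SNR_out = 29.9 − 9.30 = 20.60 dB

20.60 dB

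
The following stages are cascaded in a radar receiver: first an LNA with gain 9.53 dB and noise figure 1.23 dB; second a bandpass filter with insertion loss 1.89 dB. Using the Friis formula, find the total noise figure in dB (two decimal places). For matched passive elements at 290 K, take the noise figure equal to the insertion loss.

1.42 dB

Convert to linear (a loss of L dB is a gain of −L dB): F_i = 10^(NF_i/10), G_i = 10^(G_i,dB/10)
  Stage 1: F_1 = 10^(1.23/10) = 1.327, G_1 = 10^(9.53/10) = 8.974
  Stage 2: F_2 = 10^(1.89/10) = 1.545, G_2 = 10^(−1.89/10) = 0.6471
Friis cascade:
  F = 1.327 + (1.545 − 1)/8.974 = 1.388
NF = 10 log₁₀(1.388) = 1.42 dB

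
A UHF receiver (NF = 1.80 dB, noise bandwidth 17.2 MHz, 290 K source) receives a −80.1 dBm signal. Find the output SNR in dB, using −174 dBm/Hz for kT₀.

Noise floor: N = −174 + 10 log₁₀(B) + NF
10 log₁₀(1.72×10⁷) = 72.36 dB
N = −174 + 72.36 + 1.80 = −99.84 dBm
SNR = P_sig − N = −80.1 − (−99.84) = 19.74 dB → 19.7 dB

19.7 dB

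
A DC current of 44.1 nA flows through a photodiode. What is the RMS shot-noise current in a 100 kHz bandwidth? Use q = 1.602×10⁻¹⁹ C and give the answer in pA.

37.6 pA

I_n = √(2qI·B)
2qI·B = 2 × 1.602×10⁻¹⁹ × 4.41×10⁻⁸ × 1.00×10⁵ = 1.41×10⁻²¹ A²
I_n = √(1.41×10⁻²¹) = 3.76×10⁻¹¹ A = 37.6 pA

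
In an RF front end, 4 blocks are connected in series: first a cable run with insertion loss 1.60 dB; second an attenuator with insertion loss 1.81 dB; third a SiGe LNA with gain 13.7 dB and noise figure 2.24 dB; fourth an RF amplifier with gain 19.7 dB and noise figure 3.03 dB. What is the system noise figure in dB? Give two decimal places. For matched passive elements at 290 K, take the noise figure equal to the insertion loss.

5.76 dB

Convert to linear (a loss of L dB is a gain of −L dB): F_i = 10^(NF_i/10), G_i = 10^(G_i,dB/10)
  Stage 1: F_1 = 10^(1.60/10) = 1.445, G_1 = 10^(−1.60/10) = 0.6918
  Stage 2: F_2 = 10^(1.81/10) = 1.517, G_2 = 10^(−1.81/10) = 0.6592
  Stage 3: F_3 = 10^(2.24/10) = 1.675, G_3 = 10^(13.7/10) = 23.44
  Stage 4: F_4 = 10^(3.03/10) = 2.009, G_4 = 10^(19.7/10) = 93.33
Friis cascade:
  F = 1.445 + (1.517 − 1)/0.6918 + (1.675 − 1)/0.4560 + (2.009 − 1)/10.69 = 3.767
NF = 10 log₁₀(3.767) = 5.76 dB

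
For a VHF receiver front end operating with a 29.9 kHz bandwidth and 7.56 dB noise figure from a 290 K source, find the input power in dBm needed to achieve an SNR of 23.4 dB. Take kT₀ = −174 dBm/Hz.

Sensitivity = −174 + 10 log₁₀(B) + NF + SNR_min
= −174 + 44.76 + 7.56 + 23.4
= −98.28 dBm → −98.3 dBm

−98.3 dBm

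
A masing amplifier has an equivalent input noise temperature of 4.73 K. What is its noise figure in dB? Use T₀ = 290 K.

0.070 dB

F = 1 + T_e/T₀ = 1 + 4.73/290 = 1.01631
NF = 10 log₁₀(1.01631) = 0.070 dB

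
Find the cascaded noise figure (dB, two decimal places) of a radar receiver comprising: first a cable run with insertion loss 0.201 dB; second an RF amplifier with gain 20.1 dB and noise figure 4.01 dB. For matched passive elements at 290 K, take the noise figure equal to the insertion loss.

Convert to linear (a loss of L dB is a gain of −L dB): F_i = 10^(NF_i/10), G_i = 10^(G_i,dB/10)
  Stage 1: F_1 = 10^(0.201/10) = 1.047, G_1 = 10^(−0.201/10) = 0.9548
  Stage 2: F_2 = 10^(4.01/10) = 2.518, G_2 = 10^(20.1/10) = 102.3
Friis cascade:
  F = 1.047 + (2.518 − 1)/0.9548 = 2.637
NF = 10 log₁₀(2.637) = 4.21 dB

4.21 dB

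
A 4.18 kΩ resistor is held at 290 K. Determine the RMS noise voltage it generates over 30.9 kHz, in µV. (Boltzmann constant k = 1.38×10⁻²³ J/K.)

1.44 µV

V_n = √(4kTRB)
4kTRB = 4 × 1.38×10⁻²³ × 290 × 4.18×10³ × 3.09×10⁴ = 2.07×10⁻¹² V²
V_n = √(2.07×10⁻¹²) = 1.44×10⁻⁶ V = 1.44 µV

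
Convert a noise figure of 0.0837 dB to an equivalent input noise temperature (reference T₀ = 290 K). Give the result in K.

5.64 K

F = 10^(0.0837/10) = 1.01946
T_e = (F − 1)·T₀ = (1.01946 − 1) × 290 = 5.64 K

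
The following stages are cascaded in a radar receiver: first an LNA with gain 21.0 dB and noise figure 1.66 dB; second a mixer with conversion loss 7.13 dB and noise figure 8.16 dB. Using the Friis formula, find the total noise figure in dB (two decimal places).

Convert to linear (a loss of L dB is a gain of −L dB): F_i = 10^(NF_i/10), G_i = 10^(G_i,dB/10)
  Stage 1: F_1 = 10^(1.66/10) = 1.466, G_1 = 10^(21.0/10) = 125.9
  Stage 2: F_2 = 10^(8.16/10) = 6.546, G_2 = 10^(−7.13/10) = 0.1936
Friis cascade:
  F = 1.466 + (6.546 − 1)/125.9 = 1.510
NF = 10 log₁₀(1.510) = 1.79 dB

1.79 dB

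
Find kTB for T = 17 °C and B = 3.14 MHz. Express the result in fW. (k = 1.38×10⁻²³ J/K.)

12.6 fW

T = 17 °C + 273.15 = 290.15 K
P_n = kTB = 1.38×10⁻²³ × 290.15 × 3.14×10⁶ = 1.26×10⁻¹⁴ W = 12.6 fW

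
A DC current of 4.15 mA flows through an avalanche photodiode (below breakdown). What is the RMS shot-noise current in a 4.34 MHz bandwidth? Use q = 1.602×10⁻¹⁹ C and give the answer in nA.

I_n = √(2qI·B)
2qI·B = 2 × 1.602×10⁻¹⁹ × 4.15×10⁻³ × 4.34×10⁶ = 5.77×10⁻¹⁵ A²
I_n = √(5.77×10⁻¹⁵) = 7.60×10⁻⁸ A = 76.0 nA

76.0 nA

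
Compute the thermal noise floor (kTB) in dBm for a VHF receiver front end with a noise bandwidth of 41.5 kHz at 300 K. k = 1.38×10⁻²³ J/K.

−127.6 dBm

P_n = kTB = 1.38×10⁻²³ × 300 × 4.15×10⁴ = 1.72×10⁻¹⁶ W
In dBm: 10 log₁₀(1.72×10⁻¹⁶ / 10⁻³) = −127.6 dBm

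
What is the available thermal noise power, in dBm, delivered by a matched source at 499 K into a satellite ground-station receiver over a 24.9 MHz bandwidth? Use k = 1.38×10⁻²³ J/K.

−97.7 dBm

P_n = kTB = 1.38×10⁻²³ × 499 × 2.49×10⁷ = 1.71×10⁻¹³ W
In dBm: 10 log₁₀(1.71×10⁻¹³ / 10⁻³) = −97.7 dBm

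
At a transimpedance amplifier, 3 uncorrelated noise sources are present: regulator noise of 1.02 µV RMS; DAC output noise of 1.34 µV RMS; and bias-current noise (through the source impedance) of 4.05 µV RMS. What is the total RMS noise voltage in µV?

4.39 µV

Uncorrelated sources add in power (mean-square): V_tot = √(ΣV_i²)
V_tot = √[(1.02×10⁻⁶)² + (1.34×10⁻⁶)² + (4.05×10⁻⁶)²] = 4.39×10⁻⁶ V = 4.39 µV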